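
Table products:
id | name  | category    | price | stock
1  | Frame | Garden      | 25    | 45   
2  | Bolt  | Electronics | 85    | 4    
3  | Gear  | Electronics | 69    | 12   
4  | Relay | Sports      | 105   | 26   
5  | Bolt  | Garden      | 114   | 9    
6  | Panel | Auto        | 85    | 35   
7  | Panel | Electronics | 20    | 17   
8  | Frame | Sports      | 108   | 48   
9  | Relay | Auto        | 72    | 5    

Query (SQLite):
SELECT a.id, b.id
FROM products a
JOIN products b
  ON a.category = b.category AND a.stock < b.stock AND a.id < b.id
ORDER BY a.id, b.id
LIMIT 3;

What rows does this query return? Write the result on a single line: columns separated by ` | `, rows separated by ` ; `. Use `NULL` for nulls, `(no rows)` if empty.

2 | 3 ; 2 | 7 ; 3 | 7

Pairs (a,b) with same category, a.stock < b.stock, a.id < b.id.
category groups: Auto:{6,9} Electronics:{2,3,7} Garden:{1,5} Sports:{4,8}
Ordered by (a.id, b.id); first 3.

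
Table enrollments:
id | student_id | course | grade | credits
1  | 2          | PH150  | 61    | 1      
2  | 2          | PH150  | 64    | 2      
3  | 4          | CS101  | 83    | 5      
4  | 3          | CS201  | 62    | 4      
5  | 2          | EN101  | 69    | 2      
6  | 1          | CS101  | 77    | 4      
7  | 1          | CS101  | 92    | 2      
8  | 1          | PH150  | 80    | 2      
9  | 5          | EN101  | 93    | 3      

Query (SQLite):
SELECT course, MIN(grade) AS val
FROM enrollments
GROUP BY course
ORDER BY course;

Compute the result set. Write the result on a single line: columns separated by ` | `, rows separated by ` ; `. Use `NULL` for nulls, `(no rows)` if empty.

CS101 | 77 ; CS201 | 62 ; EN101 | 69 ; PH150 | 61

Partition enrollments by course; compute MIN(grade) within each group.
  CS101: ids {3, 6, 7} → MIN(grade)=77
  CS201: ids {4} → MIN(grade)=62
  EN101: ids {5, 9} → MIN(grade)=69
  PH150: ids {1, 2, 8} → MIN(grade)=61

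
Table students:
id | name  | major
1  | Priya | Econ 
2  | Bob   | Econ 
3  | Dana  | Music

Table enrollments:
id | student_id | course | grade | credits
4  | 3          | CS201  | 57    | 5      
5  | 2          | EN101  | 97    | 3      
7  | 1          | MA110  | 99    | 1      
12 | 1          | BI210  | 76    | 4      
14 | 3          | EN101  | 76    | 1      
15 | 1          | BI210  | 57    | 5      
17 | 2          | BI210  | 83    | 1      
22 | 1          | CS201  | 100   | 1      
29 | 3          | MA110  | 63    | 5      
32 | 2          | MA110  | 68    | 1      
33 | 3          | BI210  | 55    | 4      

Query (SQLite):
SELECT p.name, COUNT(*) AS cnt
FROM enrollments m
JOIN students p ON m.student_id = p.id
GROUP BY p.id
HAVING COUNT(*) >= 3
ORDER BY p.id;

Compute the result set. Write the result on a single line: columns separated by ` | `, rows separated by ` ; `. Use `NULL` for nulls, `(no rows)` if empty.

Priya | 4 ; Bob | 3 ; Dana | 4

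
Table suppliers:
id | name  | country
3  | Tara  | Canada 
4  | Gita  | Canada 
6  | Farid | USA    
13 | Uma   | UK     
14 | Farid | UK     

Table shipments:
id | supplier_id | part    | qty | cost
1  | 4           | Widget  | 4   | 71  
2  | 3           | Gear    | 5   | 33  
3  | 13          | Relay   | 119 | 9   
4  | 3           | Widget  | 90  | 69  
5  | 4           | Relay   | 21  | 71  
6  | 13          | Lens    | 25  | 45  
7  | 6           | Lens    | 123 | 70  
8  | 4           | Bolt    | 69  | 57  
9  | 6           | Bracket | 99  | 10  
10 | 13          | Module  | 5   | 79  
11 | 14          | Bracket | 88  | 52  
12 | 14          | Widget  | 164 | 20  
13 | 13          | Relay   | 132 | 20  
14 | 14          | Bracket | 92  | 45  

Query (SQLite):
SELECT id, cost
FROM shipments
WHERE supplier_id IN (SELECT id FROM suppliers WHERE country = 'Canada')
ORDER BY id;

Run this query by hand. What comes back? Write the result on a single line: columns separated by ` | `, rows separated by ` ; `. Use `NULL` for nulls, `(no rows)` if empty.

1 | 71 ; 2 | 33 ; 4 | 69 ; 5 | 71 ; 8 | 57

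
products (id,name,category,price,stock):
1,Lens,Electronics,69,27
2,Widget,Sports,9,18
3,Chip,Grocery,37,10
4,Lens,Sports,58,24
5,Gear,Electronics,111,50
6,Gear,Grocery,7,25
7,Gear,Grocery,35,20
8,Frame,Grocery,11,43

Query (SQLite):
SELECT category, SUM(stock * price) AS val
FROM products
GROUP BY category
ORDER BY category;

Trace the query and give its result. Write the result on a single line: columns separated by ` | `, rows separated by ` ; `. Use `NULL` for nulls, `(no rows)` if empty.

Electronics | 7413 ; Grocery | 1718 ; Sports | 1554

For each row compute stock * price.
Group by category; take SUM of the expression per group.
  Electronics: ids {1, 5} → SUM(stock * price)=7413
  Grocery: ids {3, 6, 7, 8} → SUM(stock * price)=1718
  Sports: ids {2, 4} → SUM(stock * price)=1554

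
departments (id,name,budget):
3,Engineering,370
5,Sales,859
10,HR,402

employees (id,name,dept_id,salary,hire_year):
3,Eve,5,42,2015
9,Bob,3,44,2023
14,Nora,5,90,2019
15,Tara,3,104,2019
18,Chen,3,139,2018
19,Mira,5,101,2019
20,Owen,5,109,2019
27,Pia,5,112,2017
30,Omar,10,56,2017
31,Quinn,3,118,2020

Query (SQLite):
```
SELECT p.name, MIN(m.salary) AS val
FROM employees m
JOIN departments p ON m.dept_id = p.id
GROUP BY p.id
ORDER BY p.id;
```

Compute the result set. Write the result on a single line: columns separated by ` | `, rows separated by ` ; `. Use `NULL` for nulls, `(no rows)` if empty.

Engineering | 44 ; Sales | 42 ; HR | 56

Join each employees row to its departments via dept_id.
Group joined rows by departments.id; compute MIN(m.salary) per group.
  3: ids {9, 15, 18, 31} → MIN(m.salary)=44
  5: ids {3, 14, 19, 20, 27} → MIN(m.salary)=42
  10: ids {30} → MIN(m.salary)=56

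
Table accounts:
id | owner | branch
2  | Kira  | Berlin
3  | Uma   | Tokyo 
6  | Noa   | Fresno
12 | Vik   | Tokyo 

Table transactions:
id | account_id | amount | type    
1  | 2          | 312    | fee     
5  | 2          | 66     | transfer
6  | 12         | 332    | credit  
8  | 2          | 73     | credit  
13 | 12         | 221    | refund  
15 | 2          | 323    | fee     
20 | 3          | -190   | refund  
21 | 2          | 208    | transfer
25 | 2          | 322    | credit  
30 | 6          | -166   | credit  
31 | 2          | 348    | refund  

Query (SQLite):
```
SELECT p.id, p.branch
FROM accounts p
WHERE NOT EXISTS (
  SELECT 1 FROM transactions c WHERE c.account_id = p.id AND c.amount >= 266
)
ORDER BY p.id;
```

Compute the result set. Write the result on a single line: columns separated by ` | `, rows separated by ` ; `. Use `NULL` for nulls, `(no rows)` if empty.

For each accounts row, check whether any transactions with matching account_id has amount >= 266.
Keep rows where that is false.

3 | Tokyo ; 6 | Fresno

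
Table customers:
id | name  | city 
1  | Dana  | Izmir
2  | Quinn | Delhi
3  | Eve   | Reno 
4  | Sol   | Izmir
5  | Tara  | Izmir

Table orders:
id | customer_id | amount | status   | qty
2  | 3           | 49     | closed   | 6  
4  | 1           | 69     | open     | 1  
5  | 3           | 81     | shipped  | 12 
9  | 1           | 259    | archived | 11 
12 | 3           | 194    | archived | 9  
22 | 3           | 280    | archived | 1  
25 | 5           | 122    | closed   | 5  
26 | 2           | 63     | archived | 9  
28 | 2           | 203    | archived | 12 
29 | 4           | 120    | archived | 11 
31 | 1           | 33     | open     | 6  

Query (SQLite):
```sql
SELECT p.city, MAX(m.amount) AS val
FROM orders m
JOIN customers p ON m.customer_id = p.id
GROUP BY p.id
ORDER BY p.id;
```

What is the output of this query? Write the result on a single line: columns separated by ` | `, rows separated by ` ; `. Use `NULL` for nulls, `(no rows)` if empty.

Join each orders row to its customers via customer_id.
Group joined rows by customers.id; compute MAX(m.amount) per group.
  1: ids {4, 9, 31} → MAX(m.amount)=259
  2: ids {26, 28} → MAX(m.amount)=203
  3: ids {2, 5, 12, 22} → MAX(m.amount)=280
  4: ids {29} → MAX(m.amount)=120
  5: ids {25} → MAX(m.amount)=122

Izmir | 259 ; Delhi | 203 ; Reno | 280 ; Izmir | 120 ; Izmir | 122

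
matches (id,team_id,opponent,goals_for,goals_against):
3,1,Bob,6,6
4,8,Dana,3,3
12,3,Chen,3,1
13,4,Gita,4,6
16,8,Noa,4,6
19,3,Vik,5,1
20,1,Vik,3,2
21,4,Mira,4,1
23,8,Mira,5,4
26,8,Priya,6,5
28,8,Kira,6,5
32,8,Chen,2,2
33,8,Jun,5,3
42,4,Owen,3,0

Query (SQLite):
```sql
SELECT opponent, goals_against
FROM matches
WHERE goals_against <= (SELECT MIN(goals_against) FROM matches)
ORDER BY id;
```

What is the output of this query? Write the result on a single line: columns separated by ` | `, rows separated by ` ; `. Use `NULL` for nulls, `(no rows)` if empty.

Scalar subquery: MIN(goals_against) over all matches rows = 0.
Keep rows where goals_against <= that value.

Owen | 0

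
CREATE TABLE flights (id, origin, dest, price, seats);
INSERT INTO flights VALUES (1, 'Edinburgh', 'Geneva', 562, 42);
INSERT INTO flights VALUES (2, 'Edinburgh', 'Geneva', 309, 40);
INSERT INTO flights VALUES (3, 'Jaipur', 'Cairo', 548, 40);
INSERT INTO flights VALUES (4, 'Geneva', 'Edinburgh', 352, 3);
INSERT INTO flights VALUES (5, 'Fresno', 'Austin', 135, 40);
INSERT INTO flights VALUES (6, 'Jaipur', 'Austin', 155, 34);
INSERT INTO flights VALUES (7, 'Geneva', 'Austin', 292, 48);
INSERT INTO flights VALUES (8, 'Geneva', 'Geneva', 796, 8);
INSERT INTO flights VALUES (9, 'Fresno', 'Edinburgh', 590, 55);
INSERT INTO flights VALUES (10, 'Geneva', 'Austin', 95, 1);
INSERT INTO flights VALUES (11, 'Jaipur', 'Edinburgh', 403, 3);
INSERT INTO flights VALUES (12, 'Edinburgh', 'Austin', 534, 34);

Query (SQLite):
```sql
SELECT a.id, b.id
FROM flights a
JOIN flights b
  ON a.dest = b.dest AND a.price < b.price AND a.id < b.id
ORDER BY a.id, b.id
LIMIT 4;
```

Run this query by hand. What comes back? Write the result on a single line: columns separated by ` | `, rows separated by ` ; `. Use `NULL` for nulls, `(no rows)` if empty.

Pairs (a,b) with same dest, a.price < b.price, a.id < b.id.
dest groups: Austin:{5,6,7,10,12} Cairo:{3} Edinburgh:{4,9,11} Geneva:{1,2,8}
Ordered by (a.id, b.id); first 4.

1 | 8 ; 2 | 8 ; 4 | 9 ; 4 | 11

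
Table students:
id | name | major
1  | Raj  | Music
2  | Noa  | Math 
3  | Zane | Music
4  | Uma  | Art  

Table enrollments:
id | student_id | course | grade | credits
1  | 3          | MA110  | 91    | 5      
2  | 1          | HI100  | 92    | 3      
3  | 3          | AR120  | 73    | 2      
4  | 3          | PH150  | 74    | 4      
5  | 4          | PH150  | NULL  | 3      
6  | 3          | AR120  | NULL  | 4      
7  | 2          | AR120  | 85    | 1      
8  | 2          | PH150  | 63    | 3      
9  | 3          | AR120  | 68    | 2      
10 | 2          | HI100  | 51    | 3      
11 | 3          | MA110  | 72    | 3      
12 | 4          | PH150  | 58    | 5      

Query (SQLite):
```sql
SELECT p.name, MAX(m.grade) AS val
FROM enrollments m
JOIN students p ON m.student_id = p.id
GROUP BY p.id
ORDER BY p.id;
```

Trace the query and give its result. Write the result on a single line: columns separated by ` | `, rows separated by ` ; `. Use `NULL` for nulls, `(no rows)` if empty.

Raj | 92 ; Noa | 85 ; Zane | 91 ; Uma | 58

Join each enrollments row to its students via student_id.
Group joined rows by students.id; compute MAX(m.grade) per group.
  1: ids {2} → MAX(m.grade)=92
  2: ids {7, 8, 10} → MAX(m.grade)=85
  3: ids {1, 3, 4, 6, 9, 11} → MAX(m.grade)=91
  4: ids {5, 12} → MAX(m.grade)=58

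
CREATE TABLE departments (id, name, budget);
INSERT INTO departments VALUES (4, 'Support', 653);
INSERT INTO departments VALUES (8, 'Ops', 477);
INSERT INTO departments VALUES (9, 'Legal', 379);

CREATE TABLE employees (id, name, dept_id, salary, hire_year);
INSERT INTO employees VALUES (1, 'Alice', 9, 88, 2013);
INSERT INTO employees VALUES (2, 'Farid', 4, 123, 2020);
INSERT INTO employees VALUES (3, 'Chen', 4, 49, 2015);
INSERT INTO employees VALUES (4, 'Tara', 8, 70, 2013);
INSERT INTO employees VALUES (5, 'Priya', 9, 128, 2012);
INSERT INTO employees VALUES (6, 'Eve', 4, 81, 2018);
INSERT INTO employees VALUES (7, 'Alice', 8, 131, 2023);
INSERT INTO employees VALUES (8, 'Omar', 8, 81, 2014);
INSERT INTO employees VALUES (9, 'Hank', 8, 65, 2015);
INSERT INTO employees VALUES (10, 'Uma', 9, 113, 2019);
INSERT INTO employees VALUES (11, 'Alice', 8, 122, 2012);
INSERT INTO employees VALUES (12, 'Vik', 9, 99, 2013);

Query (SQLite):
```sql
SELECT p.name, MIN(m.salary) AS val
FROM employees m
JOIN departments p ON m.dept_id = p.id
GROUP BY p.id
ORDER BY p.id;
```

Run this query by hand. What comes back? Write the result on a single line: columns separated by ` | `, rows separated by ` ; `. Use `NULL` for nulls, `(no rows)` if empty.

Join each employees row to its departments via dept_id.
Group joined rows by departments.id; compute MIN(m.salary) per group.
  4: ids {2, 3, 6} → MIN(m.salary)=49
  8: ids {4, 7, 8, 9, 11} → MIN(m.salary)=65
  9: ids {1, 5, 10, 12} → MIN(m.salary)=88

Support | 49 ; Ops | 65 ; Legal | 88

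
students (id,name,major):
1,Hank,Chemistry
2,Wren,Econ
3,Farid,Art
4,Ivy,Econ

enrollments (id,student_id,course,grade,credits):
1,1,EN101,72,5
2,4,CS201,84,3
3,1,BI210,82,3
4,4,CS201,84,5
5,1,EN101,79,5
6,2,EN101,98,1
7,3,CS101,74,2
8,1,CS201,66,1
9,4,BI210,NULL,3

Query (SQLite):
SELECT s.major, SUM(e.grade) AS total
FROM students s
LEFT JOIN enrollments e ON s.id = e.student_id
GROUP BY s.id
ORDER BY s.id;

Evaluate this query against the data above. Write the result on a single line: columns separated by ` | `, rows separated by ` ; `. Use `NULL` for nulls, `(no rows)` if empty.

LEFT JOIN keeps every students row; unmatched ones get NULL for enrollments columns.
Group by students.id and compute SUM(e.grade). SUM over an all-NULL group is NULL.
  1: ids {1, 3, 5, 8} → SUM(e.grade)=299
  2: ids {6} → SUM(e.grade)=98
  3: ids {7} → SUM(e.grade)=74
  4: ids {2, 4, 9} → SUM(e.grade)=168

Chemistry | 299 ; Econ | 98 ; Art | 74 ; Econ | 168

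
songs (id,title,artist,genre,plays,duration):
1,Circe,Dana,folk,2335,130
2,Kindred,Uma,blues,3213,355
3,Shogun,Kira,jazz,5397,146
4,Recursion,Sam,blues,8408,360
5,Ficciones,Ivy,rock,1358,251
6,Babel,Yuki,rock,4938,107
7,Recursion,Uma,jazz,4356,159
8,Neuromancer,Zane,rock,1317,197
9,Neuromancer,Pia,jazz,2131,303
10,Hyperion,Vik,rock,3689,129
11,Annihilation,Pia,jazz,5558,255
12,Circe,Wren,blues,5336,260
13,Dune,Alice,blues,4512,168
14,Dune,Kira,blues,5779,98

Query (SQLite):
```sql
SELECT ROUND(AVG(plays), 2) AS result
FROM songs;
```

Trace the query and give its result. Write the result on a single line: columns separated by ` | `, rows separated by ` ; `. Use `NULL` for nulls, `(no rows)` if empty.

All plays values: [2335, 3213, 5397, 8408, 1358, 4938, 4356, 1317, 2131, 3689, 5558, 5336, 4512, 5779].
AVG = 58327 / 14 (rounded to 2 dp).

4166.21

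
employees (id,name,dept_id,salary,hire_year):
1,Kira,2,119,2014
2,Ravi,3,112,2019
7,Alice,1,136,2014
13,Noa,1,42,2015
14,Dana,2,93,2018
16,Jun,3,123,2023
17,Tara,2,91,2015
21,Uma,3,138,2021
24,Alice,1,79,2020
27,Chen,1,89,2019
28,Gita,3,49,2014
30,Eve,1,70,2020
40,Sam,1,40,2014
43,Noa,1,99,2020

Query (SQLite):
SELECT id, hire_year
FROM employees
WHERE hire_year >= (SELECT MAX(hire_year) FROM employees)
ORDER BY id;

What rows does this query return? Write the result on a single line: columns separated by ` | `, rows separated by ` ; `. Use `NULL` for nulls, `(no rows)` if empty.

16 | 2023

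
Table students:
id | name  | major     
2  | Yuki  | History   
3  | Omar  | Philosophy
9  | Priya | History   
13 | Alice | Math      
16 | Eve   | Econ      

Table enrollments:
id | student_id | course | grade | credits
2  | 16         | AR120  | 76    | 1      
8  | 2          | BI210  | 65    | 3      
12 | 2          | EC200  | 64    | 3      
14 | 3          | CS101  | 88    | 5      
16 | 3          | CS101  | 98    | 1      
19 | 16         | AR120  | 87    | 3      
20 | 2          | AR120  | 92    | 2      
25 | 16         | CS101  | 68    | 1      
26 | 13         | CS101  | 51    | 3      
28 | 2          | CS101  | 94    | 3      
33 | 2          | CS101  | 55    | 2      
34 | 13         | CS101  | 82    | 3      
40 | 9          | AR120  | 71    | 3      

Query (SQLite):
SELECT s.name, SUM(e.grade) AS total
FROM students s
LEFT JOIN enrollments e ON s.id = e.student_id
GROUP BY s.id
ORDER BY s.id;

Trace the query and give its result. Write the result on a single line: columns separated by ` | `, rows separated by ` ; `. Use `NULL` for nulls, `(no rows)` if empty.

Yuki | 370 ; Omar | 186 ; Priya | 71 ; Alice | 133 ; Eve | 231

LEFT JOIN keeps every students row; unmatched ones get NULL for enrollments columns.
Group by students.id and compute SUM(e.grade). SUM over an all-NULL group is NULL.
  2: ids {8, 12, 20, 28, 33} → SUM(e.grade)=370
  3: ids {14, 16} → SUM(e.grade)=186
  9: ids {40} → SUM(e.grade)=71
  13: ids {26, 34} → SUM(e.grade)=133
  16: ids {2, 19, 25} → SUM(e.grade)=231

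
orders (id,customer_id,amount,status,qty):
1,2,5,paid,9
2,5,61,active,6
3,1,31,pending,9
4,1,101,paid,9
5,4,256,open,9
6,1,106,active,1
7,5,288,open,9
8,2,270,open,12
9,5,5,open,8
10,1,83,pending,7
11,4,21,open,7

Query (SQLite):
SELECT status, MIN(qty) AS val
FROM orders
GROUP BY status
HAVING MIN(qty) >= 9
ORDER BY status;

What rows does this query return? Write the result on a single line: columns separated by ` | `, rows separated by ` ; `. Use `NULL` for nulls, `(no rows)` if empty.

paid | 9

Partition orders by status; compute MIN(qty) within each group.
HAVING: keep groups where MIN(qty) >= 9.
  active: ids {2, 6} → MIN(qty)=1
  open: ids {5, 7, 8, 9, 11} → MIN(qty)=7
  paid: ids {1, 4} → MIN(qty)=9
  pending: ids {3, 10} → MIN(qty)=7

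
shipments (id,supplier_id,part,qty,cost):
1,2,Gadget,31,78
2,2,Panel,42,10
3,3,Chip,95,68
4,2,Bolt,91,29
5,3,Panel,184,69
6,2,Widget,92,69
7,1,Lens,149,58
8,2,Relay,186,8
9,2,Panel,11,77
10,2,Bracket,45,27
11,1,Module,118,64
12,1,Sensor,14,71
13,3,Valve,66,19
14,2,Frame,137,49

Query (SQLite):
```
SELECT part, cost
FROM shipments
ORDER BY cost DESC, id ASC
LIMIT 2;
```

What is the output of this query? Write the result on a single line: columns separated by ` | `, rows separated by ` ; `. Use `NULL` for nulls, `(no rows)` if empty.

Sort by cost desc, tiebreak id asc: (78, id=1), (77, id=9), (71, id=12), (69, id=5), (69, id=6) …. Take first 2.

Gadget | 78 ; Panel | 77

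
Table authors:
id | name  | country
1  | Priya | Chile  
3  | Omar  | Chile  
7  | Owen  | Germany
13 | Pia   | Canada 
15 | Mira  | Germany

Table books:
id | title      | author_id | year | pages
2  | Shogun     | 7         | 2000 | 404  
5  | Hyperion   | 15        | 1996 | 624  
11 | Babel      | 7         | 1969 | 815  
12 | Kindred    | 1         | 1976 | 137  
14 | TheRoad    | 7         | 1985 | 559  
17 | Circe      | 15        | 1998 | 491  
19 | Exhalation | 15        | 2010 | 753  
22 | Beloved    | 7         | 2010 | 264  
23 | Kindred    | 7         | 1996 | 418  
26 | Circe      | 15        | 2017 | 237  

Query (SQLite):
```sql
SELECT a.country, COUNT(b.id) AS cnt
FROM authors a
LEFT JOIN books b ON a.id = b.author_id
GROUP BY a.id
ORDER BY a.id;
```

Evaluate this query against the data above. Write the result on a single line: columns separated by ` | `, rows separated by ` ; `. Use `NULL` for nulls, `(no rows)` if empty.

LEFT JOIN keeps every authors row; unmatched ones get NULL for books columns.
Group by authors.id and compute COUNT(b.id). COUNT(col) of an all-NULL group is 0.
  1: ids {12} → COUNT(b.id)=1
  3: ids {—} → COUNT(b.id)=0
  7: ids {2, 11, 14, 22, 23} → COUNT(b.id)=5
  13: ids {—} → COUNT(b.id)=0
  15: ids {5, 17, 19, 26} → COUNT(b.id)=4

Chile | 1 ; Chile | 0 ; Germany | 5 ; Canada | 0 ; Germany | 4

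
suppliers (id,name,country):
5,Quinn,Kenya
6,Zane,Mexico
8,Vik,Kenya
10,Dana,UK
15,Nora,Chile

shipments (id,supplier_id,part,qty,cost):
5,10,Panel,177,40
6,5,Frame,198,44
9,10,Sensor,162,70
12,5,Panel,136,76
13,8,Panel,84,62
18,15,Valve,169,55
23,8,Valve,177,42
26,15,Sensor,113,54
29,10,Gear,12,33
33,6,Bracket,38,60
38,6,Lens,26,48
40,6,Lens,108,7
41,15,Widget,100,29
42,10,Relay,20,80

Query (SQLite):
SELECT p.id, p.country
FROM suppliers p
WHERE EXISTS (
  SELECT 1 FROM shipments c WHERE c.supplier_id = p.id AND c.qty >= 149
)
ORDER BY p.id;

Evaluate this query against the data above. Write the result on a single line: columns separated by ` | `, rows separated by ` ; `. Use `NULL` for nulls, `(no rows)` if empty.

For each suppliers row, check whether any shipments with matching supplier_id has qty >= 149.
Keep rows where that is true.

5 | Kenya ; 8 | Kenya ; 10 | UK ; 15 | Chile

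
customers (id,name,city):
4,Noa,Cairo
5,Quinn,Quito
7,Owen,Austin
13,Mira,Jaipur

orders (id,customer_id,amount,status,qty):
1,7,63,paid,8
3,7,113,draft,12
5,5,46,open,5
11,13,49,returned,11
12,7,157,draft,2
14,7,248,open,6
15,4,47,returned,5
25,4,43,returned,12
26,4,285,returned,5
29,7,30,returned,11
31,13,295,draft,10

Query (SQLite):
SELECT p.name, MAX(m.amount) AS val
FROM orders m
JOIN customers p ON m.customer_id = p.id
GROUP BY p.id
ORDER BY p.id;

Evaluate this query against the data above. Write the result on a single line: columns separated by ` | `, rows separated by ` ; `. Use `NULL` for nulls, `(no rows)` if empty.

Join each orders row to its customers via customer_id.
Group joined rows by customers.id; compute MAX(m.amount) per group.
  4: ids {15, 25, 26} → MAX(m.amount)=285
  5: ids {5} → MAX(m.amount)=46
  7: ids {1, 3, 12, 14, 29} → MAX(m.amount)=248
  13: ids {11, 31} → MAX(m.amount)=295

Noa | 285 ; Quinn | 46 ; Owen | 248 ; Mira | 295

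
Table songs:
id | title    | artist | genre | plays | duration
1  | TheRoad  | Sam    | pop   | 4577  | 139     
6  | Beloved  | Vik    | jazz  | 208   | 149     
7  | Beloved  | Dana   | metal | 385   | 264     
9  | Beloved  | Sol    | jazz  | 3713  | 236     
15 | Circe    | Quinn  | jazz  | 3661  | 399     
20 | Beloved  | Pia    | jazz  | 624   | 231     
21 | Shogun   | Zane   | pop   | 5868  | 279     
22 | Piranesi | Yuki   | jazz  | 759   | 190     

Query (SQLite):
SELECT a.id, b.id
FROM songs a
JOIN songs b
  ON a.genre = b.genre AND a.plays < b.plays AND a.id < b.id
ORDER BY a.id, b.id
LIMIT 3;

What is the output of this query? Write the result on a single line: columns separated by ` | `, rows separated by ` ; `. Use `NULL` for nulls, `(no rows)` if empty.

Pairs (a,b) with same genre, a.plays < b.plays, a.id < b.id.
genre groups: jazz:{6,9,15,20,22} metal:{7} pop:{1,21}
Ordered by (a.id, b.id); first 3.

1 | 21 ; 6 | 9 ; 6 | 15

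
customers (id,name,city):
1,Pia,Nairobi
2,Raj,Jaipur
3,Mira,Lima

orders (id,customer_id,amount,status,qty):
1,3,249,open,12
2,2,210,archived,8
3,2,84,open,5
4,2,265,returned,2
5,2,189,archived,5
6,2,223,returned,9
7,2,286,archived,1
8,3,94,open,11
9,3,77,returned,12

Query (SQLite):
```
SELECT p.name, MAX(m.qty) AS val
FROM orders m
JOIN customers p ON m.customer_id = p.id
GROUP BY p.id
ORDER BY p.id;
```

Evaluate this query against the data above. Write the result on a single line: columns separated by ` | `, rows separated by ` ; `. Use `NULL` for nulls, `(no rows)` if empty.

Raj | 9 ; Mira | 12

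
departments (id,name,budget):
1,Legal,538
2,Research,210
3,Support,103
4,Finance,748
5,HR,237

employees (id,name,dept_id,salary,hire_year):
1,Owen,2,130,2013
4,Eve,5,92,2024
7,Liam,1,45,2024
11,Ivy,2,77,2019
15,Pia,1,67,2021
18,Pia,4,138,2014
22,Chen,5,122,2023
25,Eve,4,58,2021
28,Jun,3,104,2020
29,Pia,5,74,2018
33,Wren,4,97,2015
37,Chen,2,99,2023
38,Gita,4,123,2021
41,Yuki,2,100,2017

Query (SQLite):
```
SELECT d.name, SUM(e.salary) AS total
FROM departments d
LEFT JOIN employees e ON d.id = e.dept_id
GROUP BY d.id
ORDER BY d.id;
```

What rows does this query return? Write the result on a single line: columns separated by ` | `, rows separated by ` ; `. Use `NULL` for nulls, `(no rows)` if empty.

LEFT JOIN keeps every departments row; unmatched ones get NULL for employees columns.
Group by departments.id and compute SUM(e.salary). SUM over an all-NULL group is NULL.
  1: ids {7, 15} → SUM(e.salary)=112
  2: ids {1, 11, 37, 41} → SUM(e.salary)=406
  3: ids {28} → SUM(e.salary)=104
  4: ids {18, 25, 33, 38} → SUM(e.salary)=416
  5: ids {4, 22, 29} → SUM(e.salary)=288

Legal | 112 ; Research | 406 ; Support | 104 ; Finance | 416 ; HR | 288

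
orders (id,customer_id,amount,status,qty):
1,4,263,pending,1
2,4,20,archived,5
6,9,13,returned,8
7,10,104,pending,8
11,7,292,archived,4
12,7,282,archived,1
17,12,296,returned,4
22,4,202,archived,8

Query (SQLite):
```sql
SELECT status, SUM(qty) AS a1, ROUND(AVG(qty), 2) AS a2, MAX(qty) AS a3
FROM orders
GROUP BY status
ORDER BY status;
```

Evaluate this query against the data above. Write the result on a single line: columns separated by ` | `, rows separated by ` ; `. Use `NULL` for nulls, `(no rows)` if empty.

archived | 18 | 4.5 | 8 ; pending | 9 | 4.5 | 8 ; returned | 12 | 6 | 8

Group orders by status.
Per group compute: SUM(qty), ROUND(AVG(qty), 2), MAX(qty).
  archived: ids {2, 11, 12, 22} → SUM(qty)=18, ROUND(AVG(qty), 2)=4.5, MAX(qty)=8
  pending: ids {1, 7} → SUM(qty)=9, ROUND(AVG(qty), 2)=4.5, MAX(qty)=8
  returned: ids {6, 17} → SUM(qty)=12, ROUND(AVG(qty), 2)=6, MAX(qty)=8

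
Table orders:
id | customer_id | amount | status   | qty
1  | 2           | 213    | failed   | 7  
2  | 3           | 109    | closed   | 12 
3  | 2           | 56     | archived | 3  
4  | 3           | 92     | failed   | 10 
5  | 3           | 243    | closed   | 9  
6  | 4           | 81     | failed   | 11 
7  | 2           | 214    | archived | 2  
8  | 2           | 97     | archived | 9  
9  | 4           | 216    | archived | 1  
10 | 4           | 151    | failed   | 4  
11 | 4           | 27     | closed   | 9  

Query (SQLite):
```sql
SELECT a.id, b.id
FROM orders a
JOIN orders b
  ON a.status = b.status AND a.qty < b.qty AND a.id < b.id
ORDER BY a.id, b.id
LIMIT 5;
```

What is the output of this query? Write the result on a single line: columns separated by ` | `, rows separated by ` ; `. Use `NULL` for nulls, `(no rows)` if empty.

1 | 4 ; 1 | 6 ; 3 | 8 ; 4 | 6 ; 7 | 8

Pairs (a,b) with same status, a.qty < b.qty, a.id < b.id.
status groups: archived:{3,7,8,9} closed:{2,5,11} failed:{1,4,6,10}
Ordered by (a.id, b.id); first 5.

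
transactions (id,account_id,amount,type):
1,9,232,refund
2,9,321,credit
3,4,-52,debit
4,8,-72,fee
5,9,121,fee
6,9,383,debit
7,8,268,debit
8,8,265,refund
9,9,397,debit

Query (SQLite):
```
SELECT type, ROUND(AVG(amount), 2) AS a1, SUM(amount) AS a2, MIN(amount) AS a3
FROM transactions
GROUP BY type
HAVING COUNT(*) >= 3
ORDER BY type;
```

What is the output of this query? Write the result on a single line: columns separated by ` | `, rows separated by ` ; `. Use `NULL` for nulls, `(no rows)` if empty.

debit | 249 | 996 | -52

Group transactions by type.
Per group compute: ROUND(AVG(amount), 2), SUM(amount), MIN(amount).
HAVING: drop groups with fewer than 3 rows.
  credit: ids {2} → ROUND(AVG(amount), 2)=321, SUM(amount)=321, MIN(amount)=321
  debit: ids {3, 6, 7, 9} → ROUND(AVG(amount), 2)=249, SUM(amount)=996, MIN(amount)=-52
  fee: ids {4, 5} → ROUND(AVG(amount), 2)=24.5, SUM(amount)=49, MIN(amount)=-72
  refund: ids {1, 8} → ROUND(AVG(amount), 2)=248.5, SUM(amount)=497, MIN(amount)=232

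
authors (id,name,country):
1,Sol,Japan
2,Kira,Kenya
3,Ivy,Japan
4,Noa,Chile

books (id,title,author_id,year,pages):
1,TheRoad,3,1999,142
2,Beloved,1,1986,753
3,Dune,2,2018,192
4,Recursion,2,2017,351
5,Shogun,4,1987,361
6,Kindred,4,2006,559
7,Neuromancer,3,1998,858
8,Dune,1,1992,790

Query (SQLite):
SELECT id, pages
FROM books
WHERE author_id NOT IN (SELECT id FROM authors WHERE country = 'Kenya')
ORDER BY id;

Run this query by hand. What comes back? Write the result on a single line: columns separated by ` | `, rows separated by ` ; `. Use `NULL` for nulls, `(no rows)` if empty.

1 | 142 ; 2 | 753 ; 5 | 361 ; 6 | 559 ; 7 | 858 ; 8 | 790

Inner query: authors.id where country = 'Kenya'.
Outer: keep books rows whose author_id is not in that set.
Inner query → {2}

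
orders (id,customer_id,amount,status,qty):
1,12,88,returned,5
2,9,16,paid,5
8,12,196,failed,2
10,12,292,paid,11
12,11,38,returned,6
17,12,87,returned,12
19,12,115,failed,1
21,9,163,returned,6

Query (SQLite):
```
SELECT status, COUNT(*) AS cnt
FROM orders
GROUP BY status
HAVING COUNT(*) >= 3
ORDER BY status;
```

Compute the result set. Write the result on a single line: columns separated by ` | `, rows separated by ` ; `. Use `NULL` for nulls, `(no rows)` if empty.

returned | 4

Partition orders by status; compute COUNT(*) within each group.
HAVING: keep groups with count ≥ 3.
  failed: ids {8, 19} → COUNT(*)=2
  paid: ids {2, 10} → COUNT(*)=2
  returned: ids {1, 12, 17, 21} → COUNT(*)=4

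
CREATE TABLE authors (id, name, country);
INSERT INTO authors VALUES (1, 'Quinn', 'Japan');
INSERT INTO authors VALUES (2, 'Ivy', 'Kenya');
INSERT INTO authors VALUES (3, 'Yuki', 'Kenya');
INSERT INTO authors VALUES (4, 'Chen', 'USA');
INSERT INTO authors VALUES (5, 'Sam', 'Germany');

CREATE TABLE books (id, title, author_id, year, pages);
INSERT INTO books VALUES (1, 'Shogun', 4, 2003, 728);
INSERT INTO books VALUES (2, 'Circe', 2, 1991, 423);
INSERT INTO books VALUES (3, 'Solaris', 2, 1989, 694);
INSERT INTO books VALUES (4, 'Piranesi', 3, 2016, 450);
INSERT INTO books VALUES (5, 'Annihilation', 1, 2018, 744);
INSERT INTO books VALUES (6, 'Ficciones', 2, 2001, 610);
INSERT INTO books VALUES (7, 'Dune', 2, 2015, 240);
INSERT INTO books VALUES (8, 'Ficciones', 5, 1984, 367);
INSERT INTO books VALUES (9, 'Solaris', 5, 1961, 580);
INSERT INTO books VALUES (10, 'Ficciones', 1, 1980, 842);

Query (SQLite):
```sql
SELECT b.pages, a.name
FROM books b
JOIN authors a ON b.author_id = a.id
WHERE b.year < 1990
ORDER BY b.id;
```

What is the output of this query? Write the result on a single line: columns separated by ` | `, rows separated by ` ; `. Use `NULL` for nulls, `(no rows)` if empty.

Each books row matches the authors row where author_id = authors.id.
Then keep rows with b.year < 1990.

694 | Ivy ; 367 | Sam ; 580 | Sam ; 842 | Quinn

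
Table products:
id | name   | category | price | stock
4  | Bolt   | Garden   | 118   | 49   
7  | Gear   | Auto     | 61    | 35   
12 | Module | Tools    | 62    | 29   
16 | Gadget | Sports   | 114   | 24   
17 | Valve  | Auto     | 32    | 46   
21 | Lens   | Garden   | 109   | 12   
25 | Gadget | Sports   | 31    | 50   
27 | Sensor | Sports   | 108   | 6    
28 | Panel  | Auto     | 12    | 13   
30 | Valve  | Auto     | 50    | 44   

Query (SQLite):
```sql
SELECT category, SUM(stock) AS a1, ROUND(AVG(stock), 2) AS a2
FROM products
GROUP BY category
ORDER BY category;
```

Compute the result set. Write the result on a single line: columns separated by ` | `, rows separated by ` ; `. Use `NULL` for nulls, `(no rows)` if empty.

Auto | 138 | 34.5 ; Garden | 61 | 30.5 ; Sports | 80 | 26.67 ; Tools | 29 | 29

Group products by category.
Per group compute: SUM(stock), ROUND(AVG(stock), 2).
  Auto: ids {7, 17, 28, 30} → SUM(stock)=138, ROUND(AVG(stock), 2)=34.5
  Garden: ids {4, 21} → SUM(stock)=61, ROUND(AVG(stock), 2)=30.5
  Sports: ids {16, 25, 27} → SUM(stock)=80, ROUND(AVG(stock), 2)=26.67
  Tools: ids {12} → SUM(stock)=29, ROUND(AVG(stock), 2)=29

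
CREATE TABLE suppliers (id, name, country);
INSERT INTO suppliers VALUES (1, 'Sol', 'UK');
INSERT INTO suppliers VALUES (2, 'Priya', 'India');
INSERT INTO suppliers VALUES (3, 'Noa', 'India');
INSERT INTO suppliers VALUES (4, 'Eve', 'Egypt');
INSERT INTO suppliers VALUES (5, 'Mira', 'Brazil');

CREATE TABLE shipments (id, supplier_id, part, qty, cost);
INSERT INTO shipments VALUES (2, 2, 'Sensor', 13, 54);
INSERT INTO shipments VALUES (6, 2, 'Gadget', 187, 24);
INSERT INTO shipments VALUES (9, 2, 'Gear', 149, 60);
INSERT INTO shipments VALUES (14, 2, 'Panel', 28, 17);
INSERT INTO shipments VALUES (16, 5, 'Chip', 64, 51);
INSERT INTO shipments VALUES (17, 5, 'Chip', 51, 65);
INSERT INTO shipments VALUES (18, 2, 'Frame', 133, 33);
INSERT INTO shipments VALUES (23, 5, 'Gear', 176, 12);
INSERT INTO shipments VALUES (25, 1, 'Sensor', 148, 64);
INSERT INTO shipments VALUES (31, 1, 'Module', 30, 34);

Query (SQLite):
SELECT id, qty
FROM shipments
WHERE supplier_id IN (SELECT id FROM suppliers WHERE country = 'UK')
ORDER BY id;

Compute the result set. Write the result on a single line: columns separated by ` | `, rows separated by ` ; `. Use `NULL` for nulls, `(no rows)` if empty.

Inner query: suppliers.id where country = 'UK'.
Outer: keep shipments rows whose supplier_id is in that set.
Inner query → {1}

25 | 148 ; 31 | 30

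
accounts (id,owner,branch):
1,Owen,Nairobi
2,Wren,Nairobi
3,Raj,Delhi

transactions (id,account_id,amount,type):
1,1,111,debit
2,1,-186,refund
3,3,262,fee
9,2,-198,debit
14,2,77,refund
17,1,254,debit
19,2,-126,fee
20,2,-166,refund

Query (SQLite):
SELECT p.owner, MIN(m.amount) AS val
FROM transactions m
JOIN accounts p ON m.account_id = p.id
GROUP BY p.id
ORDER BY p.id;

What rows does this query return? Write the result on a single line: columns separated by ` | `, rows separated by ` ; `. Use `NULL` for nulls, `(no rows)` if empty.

Owen | -186 ; Wren | -198 ; Raj | 262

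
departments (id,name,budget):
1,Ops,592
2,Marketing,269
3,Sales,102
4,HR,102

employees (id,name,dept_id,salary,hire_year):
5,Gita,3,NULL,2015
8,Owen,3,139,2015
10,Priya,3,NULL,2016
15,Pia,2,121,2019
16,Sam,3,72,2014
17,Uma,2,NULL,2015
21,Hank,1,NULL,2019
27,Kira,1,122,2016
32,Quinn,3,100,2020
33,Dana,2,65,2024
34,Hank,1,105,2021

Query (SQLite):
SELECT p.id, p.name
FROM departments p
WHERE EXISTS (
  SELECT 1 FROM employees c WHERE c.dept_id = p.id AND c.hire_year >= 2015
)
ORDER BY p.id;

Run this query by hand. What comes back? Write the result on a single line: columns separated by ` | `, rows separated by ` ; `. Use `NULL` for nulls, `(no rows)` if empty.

1 | Ops ; 2 | Marketing ; 3 | Sales

For each departments row, check whether any employees with matching dept_id has hire_year >= 2015.
Keep rows where that is true.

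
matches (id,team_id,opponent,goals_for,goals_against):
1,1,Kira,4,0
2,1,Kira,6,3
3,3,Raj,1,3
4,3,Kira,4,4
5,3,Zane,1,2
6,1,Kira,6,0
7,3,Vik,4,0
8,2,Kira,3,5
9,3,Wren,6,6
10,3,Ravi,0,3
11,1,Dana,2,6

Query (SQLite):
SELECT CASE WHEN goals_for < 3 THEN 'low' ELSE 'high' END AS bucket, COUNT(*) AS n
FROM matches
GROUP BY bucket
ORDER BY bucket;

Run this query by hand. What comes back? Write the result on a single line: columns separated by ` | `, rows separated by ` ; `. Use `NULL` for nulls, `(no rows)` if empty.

high | 7 ; low | 4

Bucket rows by goals_for < 3 → 'low' else 'high'; count each bucket.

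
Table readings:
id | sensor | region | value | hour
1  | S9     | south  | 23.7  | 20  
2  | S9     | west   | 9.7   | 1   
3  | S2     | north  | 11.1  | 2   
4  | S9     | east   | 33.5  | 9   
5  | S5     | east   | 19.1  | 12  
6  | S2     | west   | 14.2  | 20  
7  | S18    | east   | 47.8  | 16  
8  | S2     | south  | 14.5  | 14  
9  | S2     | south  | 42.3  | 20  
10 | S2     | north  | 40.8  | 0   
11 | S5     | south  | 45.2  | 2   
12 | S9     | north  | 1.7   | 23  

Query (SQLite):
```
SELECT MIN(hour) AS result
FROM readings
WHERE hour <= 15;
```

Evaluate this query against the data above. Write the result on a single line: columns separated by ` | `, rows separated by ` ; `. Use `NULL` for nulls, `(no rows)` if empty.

0

Rows where hour <= 15 → hour values: [1, 2, 9, 12, 14, 0, 2].
MIN of non-NULL values = 0.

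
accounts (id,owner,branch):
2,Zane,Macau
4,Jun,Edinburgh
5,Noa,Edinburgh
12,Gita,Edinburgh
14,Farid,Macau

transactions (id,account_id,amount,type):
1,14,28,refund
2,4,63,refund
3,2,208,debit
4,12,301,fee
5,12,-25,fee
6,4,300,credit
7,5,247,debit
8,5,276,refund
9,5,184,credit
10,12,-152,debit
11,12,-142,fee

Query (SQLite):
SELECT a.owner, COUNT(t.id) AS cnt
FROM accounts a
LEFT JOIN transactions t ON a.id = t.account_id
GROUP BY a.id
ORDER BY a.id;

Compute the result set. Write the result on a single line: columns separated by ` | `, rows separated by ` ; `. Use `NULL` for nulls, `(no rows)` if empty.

Zane | 1 ; Jun | 2 ; Noa | 3 ; Gita | 4 ; Farid | 1

LEFT JOIN keeps every accounts row; unmatched ones get NULL for transactions columns.
Group by accounts.id and compute COUNT(t.id). COUNT(col) of an all-NULL group is 0.
  2: ids {3} → COUNT(t.id)=1
  4: ids {2, 6} → COUNT(t.id)=2
  5: ids {7, 8, 9} → COUNT(t.id)=3
  12: ids {4, 5, 10, 11} → COUNT(t.id)=4
  14: ids {1} → COUNT(t.id)=1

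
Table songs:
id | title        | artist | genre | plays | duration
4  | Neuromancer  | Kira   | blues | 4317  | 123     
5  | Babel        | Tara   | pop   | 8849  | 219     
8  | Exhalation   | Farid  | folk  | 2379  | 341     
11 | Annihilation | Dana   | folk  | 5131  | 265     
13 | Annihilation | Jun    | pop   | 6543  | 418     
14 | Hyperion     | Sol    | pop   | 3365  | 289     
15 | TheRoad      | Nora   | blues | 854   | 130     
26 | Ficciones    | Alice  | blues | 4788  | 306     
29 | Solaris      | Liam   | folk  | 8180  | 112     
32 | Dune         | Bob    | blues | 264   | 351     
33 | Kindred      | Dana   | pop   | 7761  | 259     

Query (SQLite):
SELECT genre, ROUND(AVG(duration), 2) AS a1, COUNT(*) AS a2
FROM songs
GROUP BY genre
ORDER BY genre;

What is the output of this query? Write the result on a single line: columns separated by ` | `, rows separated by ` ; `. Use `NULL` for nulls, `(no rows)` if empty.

Group songs by genre.
Per group compute: ROUND(AVG(duration), 2), COUNT(*).
  blues: ids {4, 15, 26, 32} → ROUND(AVG(duration), 2)=227.5, COUNT(*)=4
  folk: ids {8, 11, 29} → ROUND(AVG(duration), 2)=239.33, COUNT(*)=3
  pop: ids {5, 13, 14, 33} → ROUND(AVG(duration), 2)=296.25, COUNT(*)=4

blues | 227.5 | 4 ; folk | 239.33 | 3 ; pop | 296.25 | 4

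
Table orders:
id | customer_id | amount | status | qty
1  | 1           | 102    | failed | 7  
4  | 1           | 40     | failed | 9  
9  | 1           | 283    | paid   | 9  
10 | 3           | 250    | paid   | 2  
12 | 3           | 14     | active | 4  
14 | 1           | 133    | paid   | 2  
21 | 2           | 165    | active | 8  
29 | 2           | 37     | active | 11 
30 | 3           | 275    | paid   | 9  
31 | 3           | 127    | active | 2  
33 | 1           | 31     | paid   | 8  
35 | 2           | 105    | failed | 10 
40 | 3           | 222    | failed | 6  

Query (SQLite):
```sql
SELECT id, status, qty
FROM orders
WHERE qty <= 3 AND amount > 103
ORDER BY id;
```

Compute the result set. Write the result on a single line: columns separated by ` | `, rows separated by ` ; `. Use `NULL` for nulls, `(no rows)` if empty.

qty <= 3: ids {10, 14, 31}
amount > 103: ids {9, 10, 14, 21, 30, 31, 35, 40}
Combine with AND.

10 | paid | 2 ; 14 | paid | 2 ; 31 | active | 2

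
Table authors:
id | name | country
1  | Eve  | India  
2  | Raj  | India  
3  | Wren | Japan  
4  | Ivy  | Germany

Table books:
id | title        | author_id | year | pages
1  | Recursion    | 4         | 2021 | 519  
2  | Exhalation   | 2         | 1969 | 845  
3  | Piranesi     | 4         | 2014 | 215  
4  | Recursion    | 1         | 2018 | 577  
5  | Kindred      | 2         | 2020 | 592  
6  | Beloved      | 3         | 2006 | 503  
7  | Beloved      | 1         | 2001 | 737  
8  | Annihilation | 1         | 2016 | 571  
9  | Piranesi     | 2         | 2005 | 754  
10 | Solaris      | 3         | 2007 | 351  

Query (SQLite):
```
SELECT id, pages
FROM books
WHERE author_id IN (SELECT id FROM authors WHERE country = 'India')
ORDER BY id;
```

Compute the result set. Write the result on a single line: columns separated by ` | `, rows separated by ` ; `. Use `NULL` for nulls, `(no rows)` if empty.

Inner query: authors.id where country = 'India'.
Outer: keep books rows whose author_id is in that set.
Inner query → {1, 2}

2 | 845 ; 4 | 577 ; 5 | 592 ; 7 | 737 ; 8 | 571 ; 9 | 754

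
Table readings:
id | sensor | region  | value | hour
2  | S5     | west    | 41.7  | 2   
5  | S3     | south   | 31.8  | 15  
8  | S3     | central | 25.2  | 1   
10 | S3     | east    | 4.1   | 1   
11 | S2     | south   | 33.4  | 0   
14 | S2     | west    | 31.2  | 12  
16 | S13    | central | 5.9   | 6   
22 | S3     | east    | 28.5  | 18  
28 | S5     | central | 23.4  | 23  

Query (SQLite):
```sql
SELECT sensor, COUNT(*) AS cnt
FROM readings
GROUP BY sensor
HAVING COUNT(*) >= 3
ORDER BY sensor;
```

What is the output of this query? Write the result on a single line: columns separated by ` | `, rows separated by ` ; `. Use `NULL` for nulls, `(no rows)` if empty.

S3 | 4

Partition readings by sensor; compute COUNT(*) within each group.
HAVING: keep groups with count ≥ 3.
  S13: ids {16} → COUNT(*)=1
  S2: ids {11, 14} → COUNT(*)=2
  S3: ids {5, 8, 10, 22} → COUNT(*)=4
  S5: ids {2, 28} → COUNT(*)=2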